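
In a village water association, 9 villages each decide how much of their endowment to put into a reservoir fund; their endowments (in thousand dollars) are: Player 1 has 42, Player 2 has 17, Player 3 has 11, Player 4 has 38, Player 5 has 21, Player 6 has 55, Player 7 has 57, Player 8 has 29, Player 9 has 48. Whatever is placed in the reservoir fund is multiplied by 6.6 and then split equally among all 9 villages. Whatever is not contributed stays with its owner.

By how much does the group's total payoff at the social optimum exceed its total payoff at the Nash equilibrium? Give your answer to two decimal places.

The private return per contributed unit is 6.6/9 = 0.7333 < 1 for every player regardless of endowment, so the Nash equilibrium is zero contribution and the group total is Σ E_j = 42 + 17 + 11 + 38 + 21 + 55 + 57 + 29 + 48 = 318.
Each contributed unit returns 6.600 to the group, so the social optimum is full contribution by everyone: group total = 6.600 × 318 = 2098.80.
Efficiency loss = (6.600 − 1) × 318 = 1780.80.

1780.80 thousand dollars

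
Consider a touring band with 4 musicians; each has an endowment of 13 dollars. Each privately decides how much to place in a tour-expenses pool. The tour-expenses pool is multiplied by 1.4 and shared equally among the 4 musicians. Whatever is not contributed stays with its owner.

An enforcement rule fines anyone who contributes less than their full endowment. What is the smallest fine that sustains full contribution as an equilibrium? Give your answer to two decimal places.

Given the others contribute fully, the best deviation is to contribute 0 (any partial contribution still incurs the fine and gives up units whose private return 0.3500 is below 1).
Deviating from 13 to 0 saves 13 dollars but forfeits the deviator's share of the drop in the tour-expenses pool: 1.4/4 × 13 = 4.55.
So the deviation gain is 13 − 4.55 = 8.45, and the fine must be at least 8.45 dollars to wipe it out.

8.45 dollars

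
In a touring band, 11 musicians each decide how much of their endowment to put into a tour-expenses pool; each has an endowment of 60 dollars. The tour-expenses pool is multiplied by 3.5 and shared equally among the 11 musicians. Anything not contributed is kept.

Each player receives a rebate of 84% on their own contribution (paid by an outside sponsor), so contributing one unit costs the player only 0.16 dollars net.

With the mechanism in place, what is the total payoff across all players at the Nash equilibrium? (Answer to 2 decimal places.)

The effective private return per unit is now (3.5/11) / 0.16 = 1.9886 > 1, so every player's dominant strategy flips to full contribution.
So the Nash equilibrium is full contribution by all 11; the group earns 11 × (60 × 0.84 + 3.5 × 60) = 2864.40.

2864.40 dollars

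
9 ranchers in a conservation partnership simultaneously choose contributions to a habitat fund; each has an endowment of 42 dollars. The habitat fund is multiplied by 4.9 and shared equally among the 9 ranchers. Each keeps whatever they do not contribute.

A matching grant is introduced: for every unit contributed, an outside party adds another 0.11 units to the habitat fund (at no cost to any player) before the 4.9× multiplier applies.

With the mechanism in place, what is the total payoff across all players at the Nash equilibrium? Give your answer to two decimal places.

378.00 dollars

The effective private return is 4.9 × 1.11 / 9 = 0.6043, which is still under 1, so the mechanism doesn't change anyone's dominant strategy: zero contribution.
At the Nash equilibrium no one contributes; group total payoff = 9 × 42 = 378.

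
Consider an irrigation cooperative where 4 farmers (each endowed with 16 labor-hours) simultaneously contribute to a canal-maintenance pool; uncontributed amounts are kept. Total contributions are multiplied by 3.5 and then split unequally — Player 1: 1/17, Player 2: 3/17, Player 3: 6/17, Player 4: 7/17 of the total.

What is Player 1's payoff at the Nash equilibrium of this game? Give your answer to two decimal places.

22.59 labor-hours

A player with share s gets back 3.5·s per unit contributed, so full contribution is dominant for anyone with s > 1/3.5 = 0.2857 and zero contribution is dominant for anyone below.
The shares above 0.2857 belong to Player 3 and Player 4, contributing 16 each; the remaining 2 contribute 0. Total contributed: 32.
Player 1 keeps 16 and receives 3.5 × 32 × 1/17 = 6.59 from the canal-maintenance pool, for a payoff of 22.59.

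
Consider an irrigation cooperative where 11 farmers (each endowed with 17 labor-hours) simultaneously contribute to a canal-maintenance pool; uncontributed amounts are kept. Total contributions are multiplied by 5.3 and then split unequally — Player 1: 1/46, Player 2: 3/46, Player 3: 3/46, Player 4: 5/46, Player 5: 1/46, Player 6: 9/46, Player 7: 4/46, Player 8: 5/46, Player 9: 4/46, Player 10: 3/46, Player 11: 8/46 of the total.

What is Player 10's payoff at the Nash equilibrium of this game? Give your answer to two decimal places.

Player j's private return per contributed unit is 5.3 × (j's share). Contributing is weakly dominant for j when that share is at least 1/5.3 = 0.1887, and contributing 0 is dominant otherwise.
The only share above 0.1887 is Player 6's 9/46, contributing 17; the remaining 10 contribute 0. Total contributed: 17.
Player 10 keeps 17 and receives 5.3 × 17 × 3/46 = 5.88 from the canal-maintenance pool, for a payoff of 22.88.

22.88 labor-hours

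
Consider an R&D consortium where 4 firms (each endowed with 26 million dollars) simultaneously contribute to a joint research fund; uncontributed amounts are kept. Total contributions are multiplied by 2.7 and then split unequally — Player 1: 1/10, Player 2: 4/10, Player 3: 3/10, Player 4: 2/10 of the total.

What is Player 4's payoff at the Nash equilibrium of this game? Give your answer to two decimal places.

40.04 million dollars

Each unit j contributes comes back to j as 2.7 × (j's share), so j prefers to contribute only if that share exceeds 1/2.7 = 0.3704; otherwise keeping the unit dominates.
Player 2 alone (share 4/10) is above the threshold, contributing 26; the remaining 3 contribute 0. Total contributed: 26.
Player 4 keeps 26 and receives 2.7 × 26 × 2/10 = 14.04 from the joint research fund, for a payoff of 40.04.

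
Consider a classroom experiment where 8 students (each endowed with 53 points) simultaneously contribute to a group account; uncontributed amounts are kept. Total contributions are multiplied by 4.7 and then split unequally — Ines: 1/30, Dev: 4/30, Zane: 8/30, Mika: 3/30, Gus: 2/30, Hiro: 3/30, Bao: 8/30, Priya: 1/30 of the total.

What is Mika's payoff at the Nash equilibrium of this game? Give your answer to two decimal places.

102.82 points

Each unit j contributes comes back to j as 4.7 × (j's share), so j prefers to contribute only if that share exceeds 1/4.7 = 0.2128; otherwise keeping the unit dominates.
Zane and Bao clear that bar, contributing 53 each; the remaining 6 contribute 0. Total contributed: 106.
Mika keeps 53 and receives 4.7 × 106 × 3/30 = 49.82 from the group account, for a payoff of 102.82.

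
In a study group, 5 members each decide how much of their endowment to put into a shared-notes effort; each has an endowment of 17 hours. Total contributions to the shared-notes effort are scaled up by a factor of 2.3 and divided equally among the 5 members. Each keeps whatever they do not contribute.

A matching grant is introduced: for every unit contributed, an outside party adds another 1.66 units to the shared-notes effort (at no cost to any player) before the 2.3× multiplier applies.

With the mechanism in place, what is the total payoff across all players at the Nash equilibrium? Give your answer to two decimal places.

With the mechanism, a contributed unit returns 2.3 × 2.66 / 5 = 1.2236 per unit of net cost to the contributor — now above 1 — so contributing fully is weakly dominant for every player.
At the Nash equilibrium everyone contributes 17. Group total payoff = 2.3 × 2.66 × 85 = 520.03.

520.03 hours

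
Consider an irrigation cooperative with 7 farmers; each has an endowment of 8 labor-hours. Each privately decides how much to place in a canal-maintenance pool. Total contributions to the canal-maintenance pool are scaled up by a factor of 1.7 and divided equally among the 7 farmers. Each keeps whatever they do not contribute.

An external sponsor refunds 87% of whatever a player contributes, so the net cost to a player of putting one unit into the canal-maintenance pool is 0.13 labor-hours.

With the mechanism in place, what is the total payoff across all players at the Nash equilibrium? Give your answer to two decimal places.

143.92 labor-hours

With the mechanism, a contributed unit returns (1.7/7) / 0.13 = 1.8681 per unit of net cost to the contributor — now above 1 — so contributing fully is weakly dominant for every player.
At the Nash equilibrium everyone contributes 8. Group total payoff = 7 × (8 × 0.87 + 1.7 × 8) = 143.92.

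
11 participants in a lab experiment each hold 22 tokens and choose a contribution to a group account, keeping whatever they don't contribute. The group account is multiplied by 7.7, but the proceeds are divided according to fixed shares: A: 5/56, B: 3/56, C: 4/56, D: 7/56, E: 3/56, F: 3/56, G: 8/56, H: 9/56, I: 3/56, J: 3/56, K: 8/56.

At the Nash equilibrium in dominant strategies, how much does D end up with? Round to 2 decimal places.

85.53 tokens

Player j's private return per contributed unit is 7.7 × (j's share). Contributing is weakly dominant for j when that share is at least 1/7.7 = 0.1299, and contributing 0 is dominant otherwise.
G, H and K clear that bar, contributing 22 each; the remaining 8 contribute 0. Total contributed: 66.
D keeps 22 and receives 7.7 × 66 × 7/56 = 63.53 from the group account, for a payoff of 85.53.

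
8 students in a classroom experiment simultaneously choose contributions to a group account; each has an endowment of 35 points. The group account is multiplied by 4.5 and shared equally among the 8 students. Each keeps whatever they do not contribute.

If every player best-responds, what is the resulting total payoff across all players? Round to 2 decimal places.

Each contributed unit returns 4.5/8 = 0.5625 to its contributor — below 1 — so contributing 0 is dominant for every player. At the Nash equilibrium everyone keeps their 35, and the group total is 8 × 35 = 280.

280.00 points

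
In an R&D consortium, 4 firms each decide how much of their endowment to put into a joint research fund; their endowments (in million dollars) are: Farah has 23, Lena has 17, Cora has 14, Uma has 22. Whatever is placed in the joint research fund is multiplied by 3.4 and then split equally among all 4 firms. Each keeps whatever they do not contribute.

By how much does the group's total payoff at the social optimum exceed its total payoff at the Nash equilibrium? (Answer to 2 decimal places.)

182.40 million dollars

The private return per contributed unit is 3.4/4 = 0.8500 < 1 for every player regardless of endowment, so the Nash equilibrium is zero contribution and the group total is Σ E_j = 23 + 17 + 14 + 22 = 76.
Each contributed unit returns 3.400 to the group, so the social optimum is full contribution by everyone: group total = 3.400 × 76 = 258.40.
Efficiency loss = (3.400 − 1) × 76 = 182.40.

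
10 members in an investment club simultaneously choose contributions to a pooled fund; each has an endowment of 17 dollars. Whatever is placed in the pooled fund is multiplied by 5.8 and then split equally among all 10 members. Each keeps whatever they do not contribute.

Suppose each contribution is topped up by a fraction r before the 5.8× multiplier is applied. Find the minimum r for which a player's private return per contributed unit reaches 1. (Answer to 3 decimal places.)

With matching at rate r, one contributed unit becomes (1 + r) in the pooled fund and returns 5.8 × (1 + r) / 10 to the contributor.
Setting this equal to 1: 1 + r = 10/5.8 = 1.7241.
So the minimum matching rate is r = 1.7241 − 1 = 0.724.

0.724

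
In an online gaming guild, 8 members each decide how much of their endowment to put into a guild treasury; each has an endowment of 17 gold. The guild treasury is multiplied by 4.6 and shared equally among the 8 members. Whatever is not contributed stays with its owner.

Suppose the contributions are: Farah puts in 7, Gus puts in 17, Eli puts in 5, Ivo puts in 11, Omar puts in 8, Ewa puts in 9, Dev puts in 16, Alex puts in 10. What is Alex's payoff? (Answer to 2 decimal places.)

Total contributed: 7 + 17 + 5 + 11 + 8 + 9 + 16 + 10 = 83.
Each receives 4.6 × 83 / 8 = 47.73 from the guild treasury.
Alex keeps 17 − 10 = 7, so Alex's payoff is 7 + 47.73 = 54.73.

54.73 gold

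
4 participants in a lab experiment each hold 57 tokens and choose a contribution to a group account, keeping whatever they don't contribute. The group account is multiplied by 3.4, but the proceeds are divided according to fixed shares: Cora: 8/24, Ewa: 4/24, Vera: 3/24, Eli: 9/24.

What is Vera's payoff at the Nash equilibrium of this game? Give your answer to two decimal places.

105.45 tokens

Player j's private return per contributed unit is 3.4 × (j's share). Contributing is weakly dominant for j when that share is at least 1/3.4 = 0.2941, and contributing 0 is dominant otherwise.
Cora and Eli are above the threshold, contributing 57 each; the remaining 2 contribute 0. Total contributed: 114.
Vera keeps 57 and receives 3.4 × 114 × 3/24 = 48.45 from the group account, for a payoff of 105.45.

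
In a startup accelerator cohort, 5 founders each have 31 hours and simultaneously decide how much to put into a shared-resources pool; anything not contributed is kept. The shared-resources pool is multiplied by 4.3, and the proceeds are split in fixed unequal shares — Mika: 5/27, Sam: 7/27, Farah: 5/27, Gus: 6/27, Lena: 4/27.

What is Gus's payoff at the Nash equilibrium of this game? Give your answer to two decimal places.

A player with share s gets back 4.3·s per unit contributed, so full contribution is dominant for anyone with s > 1/4.3 = 0.2326 and zero contribution is dominant for anyone below.
The only share above 0.2326 is Sam's 7/27, contributing 31; the remaining 4 contribute 0. Total contributed: 31.
Gus keeps 31 and receives 4.3 × 31 × 6/27 = 29.62 from the shared-resources pool, for a payoff of 60.62.

60.62 hours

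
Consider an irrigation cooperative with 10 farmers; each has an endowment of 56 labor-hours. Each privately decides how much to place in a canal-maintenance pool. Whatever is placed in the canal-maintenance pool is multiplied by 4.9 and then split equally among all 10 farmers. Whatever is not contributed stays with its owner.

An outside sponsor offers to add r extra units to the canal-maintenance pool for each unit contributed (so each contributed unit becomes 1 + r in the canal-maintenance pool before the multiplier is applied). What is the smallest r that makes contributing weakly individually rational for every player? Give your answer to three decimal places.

With matching at rate r, one contributed unit becomes (1 + r) in the canal-maintenance pool and returns 4.9 × (1 + r) / 10 to the contributor.
Setting this equal to 1: 1 + r = 10/4.9 = 2.0408.
So the minimum matching rate is r = 2.0408 − 1 = 1.041.

1.041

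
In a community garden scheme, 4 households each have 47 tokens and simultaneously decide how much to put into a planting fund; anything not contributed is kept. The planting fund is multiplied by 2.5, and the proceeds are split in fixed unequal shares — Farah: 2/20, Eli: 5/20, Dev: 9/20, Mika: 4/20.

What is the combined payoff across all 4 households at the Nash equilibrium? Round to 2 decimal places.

258.50 tokens

Player j's private return per contributed unit is 2.5 × (j's share). Contributing is weakly dominant for j when that share is at least 1/2.5 = 0.4000, and contributing 0 is dominant otherwise.
The only share above 0.4000 is Dev's 9/20, contributing 47; the remaining 3 contribute 0. Total contributed: 47.
The planting fund pays out 2.5 × 47 = 117.50 in total (split across the unequal shares, but the aggregate is all that matters for the group sum).
The 3 free-riders keep 47 each, adding 141. Group total = 141 + 117.50 = 258.50.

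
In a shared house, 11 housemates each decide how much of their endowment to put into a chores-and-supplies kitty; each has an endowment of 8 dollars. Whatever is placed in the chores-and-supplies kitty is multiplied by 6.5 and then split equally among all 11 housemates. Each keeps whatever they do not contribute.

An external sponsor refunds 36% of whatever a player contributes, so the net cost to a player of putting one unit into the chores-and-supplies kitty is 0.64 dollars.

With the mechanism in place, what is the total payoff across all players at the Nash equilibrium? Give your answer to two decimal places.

88.00 dollars

Even with the mechanism, each unit contributed returns only (6.5/11) / 0.64 = 0.9233 per unit of net cost, so contributing nothing is still dominant.
At the Nash equilibrium no one contributes; group total payoff = 11 × 8 = 88.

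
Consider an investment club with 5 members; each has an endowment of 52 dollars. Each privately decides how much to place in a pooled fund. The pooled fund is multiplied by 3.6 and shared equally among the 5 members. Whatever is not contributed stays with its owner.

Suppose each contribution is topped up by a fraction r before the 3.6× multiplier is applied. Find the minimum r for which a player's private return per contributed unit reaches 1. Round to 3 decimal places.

With matching at rate r, one contributed unit becomes (1 + r) in the pooled fund and returns 3.6 × (1 + r) / 5 to the contributor.
Setting this equal to 1: 1 + r = 5/3.6 = 1.3889.
So the minimum matching rate is r = 1.3889 − 1 = 0.389.

0.389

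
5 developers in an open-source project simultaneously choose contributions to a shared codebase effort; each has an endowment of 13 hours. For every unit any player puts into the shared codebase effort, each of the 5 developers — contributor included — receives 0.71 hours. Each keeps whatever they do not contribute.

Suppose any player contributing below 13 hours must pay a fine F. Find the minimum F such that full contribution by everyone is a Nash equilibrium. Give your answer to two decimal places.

Given the others contribute fully, the best deviation is to contribute 0 (any partial contribution still incurs the fine and gives up units whose private return 0.71 is below 1).
Deviating from 13 to 0 saves 13 hours but forfeits the deviator's share of the drop in the shared codebase effort: 0.71 × 13 = 9.23.
So the deviation gain is 13 − 9.23 = 3.77, and the fine must be at least 3.77 hours to wipe it out.

3.77 hours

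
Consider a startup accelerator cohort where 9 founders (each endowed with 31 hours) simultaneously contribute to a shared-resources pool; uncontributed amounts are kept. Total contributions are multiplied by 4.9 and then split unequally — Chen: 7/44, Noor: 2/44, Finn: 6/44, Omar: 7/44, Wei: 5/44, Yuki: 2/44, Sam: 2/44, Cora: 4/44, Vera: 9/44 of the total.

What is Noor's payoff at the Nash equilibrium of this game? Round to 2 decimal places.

37.90 hours

A player with share s gets back 4.9·s per unit contributed, so full contribution is dominant for anyone with s > 1/4.9 = 0.2041 and zero contribution is dominant for anyone below.
Only Vera (9/44) clears that bar, contributing 31; the remaining 8 contribute 0. Total contributed: 31.
Noor keeps 31 and receives 4.9 × 31 × 2/44 = 6.90 from the shared-resources pool, for a payoff of 37.90.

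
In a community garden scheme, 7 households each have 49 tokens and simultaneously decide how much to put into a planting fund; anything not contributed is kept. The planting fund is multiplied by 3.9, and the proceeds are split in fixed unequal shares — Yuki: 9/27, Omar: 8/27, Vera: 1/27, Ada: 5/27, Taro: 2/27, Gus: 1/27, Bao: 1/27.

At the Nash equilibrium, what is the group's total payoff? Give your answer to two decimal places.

Player j's private return per contributed unit is 3.9 × (j's share). Contributing is weakly dominant for j when that share is at least 1/3.9 = 0.2564, and contributing 0 is dominant otherwise.
The shares above 0.2564 belong to Yuki and Omar, contributing 49 each; the remaining 5 contribute 0. Total contributed: 98.
The planting fund pays out 3.9 × 98 = 382.20 in total (split across the unequal shares, but the aggregate is all that matters for the group sum).
The 5 free-riders keep 49 each, adding 245. Group total = 245 + 382.20 = 627.20.

627.20 tokens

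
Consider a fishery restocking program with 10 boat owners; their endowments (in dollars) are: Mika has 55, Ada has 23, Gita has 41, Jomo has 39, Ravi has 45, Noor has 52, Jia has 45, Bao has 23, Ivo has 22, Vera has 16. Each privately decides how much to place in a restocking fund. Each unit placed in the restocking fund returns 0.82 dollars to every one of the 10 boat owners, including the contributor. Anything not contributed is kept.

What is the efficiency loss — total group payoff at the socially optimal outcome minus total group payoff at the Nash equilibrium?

2599.20 dollars

The private return per contributed unit is 0.82 < 1 for everyone, so the Nash equilibrium is zero contribution and the group total is Σ E_j = 55 + 23 + 41 + 39 + 45 + 52 + 45 + 23 + 22 + 16 = 361.
Each contributed unit returns 8.200 to the group, so the social optimum is full contribution by everyone: group total = 8.200 × 361 = 2960.20.
Efficiency loss = (8.200 − 1) × 361 = 2599.20.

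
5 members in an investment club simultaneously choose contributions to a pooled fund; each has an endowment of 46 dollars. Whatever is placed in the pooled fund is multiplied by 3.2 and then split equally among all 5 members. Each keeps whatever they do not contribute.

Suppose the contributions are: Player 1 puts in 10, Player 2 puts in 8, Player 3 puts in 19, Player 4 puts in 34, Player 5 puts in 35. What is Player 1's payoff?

Total contributed: 10 + 8 + 19 + 34 + 35 = 106.
Each receives 3.2 × 106 / 5 = 67.84 from the pooled fund.
Player 1 keeps 46 − 10 = 36, so Player 1's payoff is 36 + 67.84 = 103.84.

103.84 dollars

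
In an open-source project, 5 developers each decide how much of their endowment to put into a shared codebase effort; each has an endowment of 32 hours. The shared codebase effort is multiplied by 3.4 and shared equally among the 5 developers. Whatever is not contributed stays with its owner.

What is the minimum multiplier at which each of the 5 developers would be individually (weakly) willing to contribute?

A contributed unit returns (multiplier)/5 to its contributor.
This reaches 1 exactly when the multiplier is 5.

5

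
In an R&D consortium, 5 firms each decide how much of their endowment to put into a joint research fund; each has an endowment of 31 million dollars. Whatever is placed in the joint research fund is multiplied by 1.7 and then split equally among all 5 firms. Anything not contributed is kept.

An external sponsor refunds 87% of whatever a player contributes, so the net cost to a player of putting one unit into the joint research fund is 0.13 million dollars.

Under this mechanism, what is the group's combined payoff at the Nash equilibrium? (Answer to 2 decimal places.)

398.35 million dollars

The effective private return per unit is now (1.7/5) / 0.13 = 2.6154 > 1, so every player's dominant strategy flips to full contribution.
At the Nash equilibrium everyone contributes 31. Group total payoff = 5 × (31 × 0.87 + 1.7 × 31) = 398.35.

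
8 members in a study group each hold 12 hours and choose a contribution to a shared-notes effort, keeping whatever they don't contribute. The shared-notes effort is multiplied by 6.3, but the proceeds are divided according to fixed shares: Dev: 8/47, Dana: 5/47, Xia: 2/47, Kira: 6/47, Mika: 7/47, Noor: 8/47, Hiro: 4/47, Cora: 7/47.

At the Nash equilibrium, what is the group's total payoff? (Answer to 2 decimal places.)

Player j's private return per contributed unit is 6.3 × (j's share). Contributing is weakly dominant for j when that share is at least 1/6.3 = 0.1587, and contributing 0 is dominant otherwise.
The shares above 0.1587 belong to Dev and Noor, contributing 12 each; the remaining 6 contribute 0. Total contributed: 24.
The shared-notes effort pays out 6.3 × 24 = 151.20 in total (split across the unequal shares, but the aggregate is all that matters for the group sum).
The 6 free-riders keep 12 each, adding 72. Group total = 72 + 151.20 = 223.20.

223.20 hours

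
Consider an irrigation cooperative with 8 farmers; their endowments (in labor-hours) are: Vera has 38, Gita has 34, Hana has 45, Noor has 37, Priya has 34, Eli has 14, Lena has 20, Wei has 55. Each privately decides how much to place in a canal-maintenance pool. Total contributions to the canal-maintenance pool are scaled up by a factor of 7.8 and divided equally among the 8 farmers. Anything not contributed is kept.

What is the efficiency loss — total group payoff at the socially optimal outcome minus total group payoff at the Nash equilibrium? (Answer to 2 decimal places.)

1883.60 labor-hours

The private return per contributed unit is 7.8/8 = 0.9750 < 1 for every player regardless of endowment, so the Nash equilibrium is zero contribution and the group total is Σ E_j = 38 + 34 + 45 + 37 + 34 + 14 + 20 + 55 = 277.
Each contributed unit returns 7.800 to the group, so the social optimum is full contribution by everyone: group total = 7.800 × 277 = 2160.60.
Efficiency loss = (7.800 − 1) × 277 = 1883.60.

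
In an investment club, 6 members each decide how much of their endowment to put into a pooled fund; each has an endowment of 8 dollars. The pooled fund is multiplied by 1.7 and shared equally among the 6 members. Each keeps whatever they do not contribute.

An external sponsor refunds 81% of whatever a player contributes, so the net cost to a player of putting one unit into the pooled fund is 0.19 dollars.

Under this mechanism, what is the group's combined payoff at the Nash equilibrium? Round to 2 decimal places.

120.48 dollars

With the mechanism, a contributed unit returns (1.7/6) / 0.19 = 1.4912 per unit of net cost to the contributor — now above 1 — so contributing fully is weakly dominant for every player.
At the Nash equilibrium everyone contributes 8. Group total payoff = 6 × (8 × 0.81 + 1.7 × 8) = 120.48.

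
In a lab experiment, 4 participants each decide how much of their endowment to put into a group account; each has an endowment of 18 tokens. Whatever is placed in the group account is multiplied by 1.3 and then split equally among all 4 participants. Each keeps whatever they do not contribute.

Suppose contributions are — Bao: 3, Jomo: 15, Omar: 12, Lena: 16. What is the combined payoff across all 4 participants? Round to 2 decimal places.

Total contributed: 3 + 15 + 12 + 16 = 46; total kept: 4 × 18 − 46 = 26.
The group account pays out 1.3 × 46 = 59.80 in aggregate.
Group total = 26 + 59.80 = 85.80.

85.80 tokens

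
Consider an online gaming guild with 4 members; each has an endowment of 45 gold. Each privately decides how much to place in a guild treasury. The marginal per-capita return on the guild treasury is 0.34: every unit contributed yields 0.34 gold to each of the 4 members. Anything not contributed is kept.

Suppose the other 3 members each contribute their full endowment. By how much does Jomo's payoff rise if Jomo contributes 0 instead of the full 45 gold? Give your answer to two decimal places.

Switching from a contribution of 45 to 0 lets Jomo keep an extra 45 gold, but lowers the guild treasury by 45, which costs Jomo their own share of that drop: 0.34 × 45 = 15.30.
Net gain = 45 − 15.30 = 29.70. The private return per contributed unit (0.34) is below 1, so free-riding is indeed the best response regardless of what the others do.

29.70 gold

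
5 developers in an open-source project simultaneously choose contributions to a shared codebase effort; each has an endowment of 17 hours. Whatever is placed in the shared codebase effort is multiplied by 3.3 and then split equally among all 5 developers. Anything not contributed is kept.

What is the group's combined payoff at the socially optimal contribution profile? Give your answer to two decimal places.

Each contributed unit returns 3.300 to the group as a whole (0.6600 to each of 5 players), which exceeds 1, so the social optimum is full contribution: group total = 3.300 × 85 = 280.50.

280.50 hours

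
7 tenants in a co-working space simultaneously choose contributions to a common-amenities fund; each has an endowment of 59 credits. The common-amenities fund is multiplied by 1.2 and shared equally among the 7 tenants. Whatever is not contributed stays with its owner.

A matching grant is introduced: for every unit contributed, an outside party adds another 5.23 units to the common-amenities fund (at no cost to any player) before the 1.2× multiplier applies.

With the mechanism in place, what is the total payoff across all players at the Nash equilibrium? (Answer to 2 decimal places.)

With the mechanism, a contributed unit returns 1.2 × 6.23 / 7 = 1.0680 per unit of net cost to the contributor — now above 1 — so contributing fully is weakly dominant for every player.
So the Nash equilibrium is full contribution by all 7; the group earns 1.2 × 6.23 × 413 = 3087.59.

3087.59 credits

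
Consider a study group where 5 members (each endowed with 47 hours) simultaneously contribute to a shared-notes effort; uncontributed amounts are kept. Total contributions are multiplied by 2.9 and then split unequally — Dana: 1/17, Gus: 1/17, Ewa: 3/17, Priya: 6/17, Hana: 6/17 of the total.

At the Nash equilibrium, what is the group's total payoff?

A player with share s gets back 2.9·s per unit contributed, so full contribution is dominant for anyone with s > 1/2.9 = 0.3448 and zero contribution is dominant for anyone below.
Priya and Hana are above the threshold, contributing 47 each; the remaining 3 contribute 0. Total contributed: 94.
The shared-notes effort pays out 2.9 × 94 = 272.60 in total (split across the unequal shares, but the aggregate is all that matters for the group sum).
The 3 free-riders keep 47 each, adding 141. Group total = 141 + 272.60 = 413.60.

413.60 hours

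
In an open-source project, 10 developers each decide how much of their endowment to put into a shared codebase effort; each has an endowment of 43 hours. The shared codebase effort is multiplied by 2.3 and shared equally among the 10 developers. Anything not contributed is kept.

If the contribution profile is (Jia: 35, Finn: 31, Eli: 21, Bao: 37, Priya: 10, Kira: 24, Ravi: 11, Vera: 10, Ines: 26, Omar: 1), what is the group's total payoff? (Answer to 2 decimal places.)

697.80 hours

Total contributed: 35 + 31 + 21 + 37 + 10 + 24 + 11 + 10 + 26 + 1 = 206; total kept: 10 × 43 − 206 = 224.
The shared codebase effort pays out 2.3 × 206 = 473.80 in aggregate.
Group total = 224 + 473.80 = 697.80.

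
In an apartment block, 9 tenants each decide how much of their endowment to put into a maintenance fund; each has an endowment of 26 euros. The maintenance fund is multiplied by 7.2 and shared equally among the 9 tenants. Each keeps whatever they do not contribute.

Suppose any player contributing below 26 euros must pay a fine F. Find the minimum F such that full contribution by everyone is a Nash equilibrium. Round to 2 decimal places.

5.20 euros

Given the others contribute fully, the best deviation is to contribute 0 (any partial contribution still incurs the fine and gives up units whose private return 0.8000 is below 1).
Deviating from 26 to 0 saves 26 euros but forfeits the deviator's share of the drop in the maintenance fund: 7.2/9 × 26 = 20.80.
So the deviation gain is 26 − 20.80 = 5.20, and the fine must be at least 5.20 euros to wipe it out.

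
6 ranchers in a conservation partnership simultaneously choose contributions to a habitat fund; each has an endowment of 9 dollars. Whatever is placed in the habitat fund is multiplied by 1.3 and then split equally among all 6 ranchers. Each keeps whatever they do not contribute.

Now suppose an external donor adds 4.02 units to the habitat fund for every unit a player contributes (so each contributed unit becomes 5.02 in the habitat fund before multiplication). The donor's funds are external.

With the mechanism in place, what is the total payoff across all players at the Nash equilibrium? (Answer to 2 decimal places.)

352.40 dollars

With the mechanism, a contributed unit returns 1.3 × 5.02 / 6 = 1.0877 per unit of net cost to the contributor — now above 1 — so contributing fully is weakly dominant for every player.
So the Nash equilibrium is full contribution by all 6; the group earns 1.3 × 5.02 × 54 = 352.40.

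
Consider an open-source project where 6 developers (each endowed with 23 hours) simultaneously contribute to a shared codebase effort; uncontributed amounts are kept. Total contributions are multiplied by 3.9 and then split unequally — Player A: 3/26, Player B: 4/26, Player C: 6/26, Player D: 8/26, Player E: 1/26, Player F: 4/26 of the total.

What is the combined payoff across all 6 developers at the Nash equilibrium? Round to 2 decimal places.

For player j, contributing a unit is worthwhile iff 3.9 × (j's share) ≥ 1, i.e. iff j's share is at least 0.2564.
The only share above 0.2564 is Player D's 8/26, contributing 23; the remaining 5 contribute 0. Total contributed: 23.
The shared codebase effort pays out 3.9 × 23 = 89.70 in total (split across the unequal shares, but the aggregate is all that matters for the group sum).
The 5 free-riders keep 23 each, adding 115. Group total = 115 + 89.70 = 204.70.

204.70 hours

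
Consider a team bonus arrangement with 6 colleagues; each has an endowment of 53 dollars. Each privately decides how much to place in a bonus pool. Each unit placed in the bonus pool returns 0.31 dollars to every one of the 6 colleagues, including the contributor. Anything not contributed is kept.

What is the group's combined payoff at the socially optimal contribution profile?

591.48 dollars

Each contributed unit returns 1.860 to the group as a whole (0.31 to each of 6 players), which exceeds 1, so the social optimum is full contribution: group total = 1.860 × 318 = 591.48.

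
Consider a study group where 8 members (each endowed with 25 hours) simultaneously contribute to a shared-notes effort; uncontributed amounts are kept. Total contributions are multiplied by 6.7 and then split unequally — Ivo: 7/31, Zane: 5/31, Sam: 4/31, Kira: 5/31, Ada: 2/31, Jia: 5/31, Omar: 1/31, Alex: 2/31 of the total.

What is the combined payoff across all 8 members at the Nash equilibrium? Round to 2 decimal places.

770.00 hours

Each unit j contributes comes back to j as 6.7 × (j's share), so j prefers to contribute only if that share exceeds 1/6.7 = 0.1493; otherwise keeping the unit dominates.
Ivo, Zane, Kira and Jia clear that bar, contributing 25 each; the remaining 4 contribute 0. Total contributed: 100.
The shared-notes effort pays out 6.7 × 100 = 670.00 in total (split across the unequal shares, but the aggregate is all that matters for the group sum).
The 4 free-riders keep 25 each, adding 100. Group total = 100 + 670.00 = 770.00.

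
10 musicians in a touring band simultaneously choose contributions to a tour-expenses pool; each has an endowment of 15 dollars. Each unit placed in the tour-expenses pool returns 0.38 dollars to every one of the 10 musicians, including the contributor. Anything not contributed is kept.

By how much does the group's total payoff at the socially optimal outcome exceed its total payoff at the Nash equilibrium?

The private return per contributed unit is 0.38 < 1, so contributing 0 is dominant for every player. At the Nash equilibrium everyone keeps their 15, and the group total is 10 × 15 = 150.
Each contributed unit returns 3.800 to the group as a whole (0.38 to each of 10 players), which exceeds 1, so the social optimum is full contribution: group total = 3.800 × 150 = 570.00.
Efficiency loss = 570.00 − 150 = 420.00.

420.00 dollars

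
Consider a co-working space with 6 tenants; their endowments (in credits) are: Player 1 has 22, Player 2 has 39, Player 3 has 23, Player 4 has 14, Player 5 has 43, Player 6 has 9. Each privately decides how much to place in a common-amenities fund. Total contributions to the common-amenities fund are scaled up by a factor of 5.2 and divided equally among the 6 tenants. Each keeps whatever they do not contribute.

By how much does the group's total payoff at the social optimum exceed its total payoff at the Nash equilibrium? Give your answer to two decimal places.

The private return per contributed unit is 5.2/6 = 0.8667 < 1 for every player regardless of endowment, so the Nash equilibrium is zero contribution and the group total is Σ E_j = 22 + 39 + 23 + 14 + 43 + 9 = 150.
Each contributed unit returns 5.200 to the group, so the social optimum is full contribution by everyone: group total = 5.200 × 150 = 780.00.
Efficiency loss = (5.200 − 1) × 150 = 630.00.

630.00 credits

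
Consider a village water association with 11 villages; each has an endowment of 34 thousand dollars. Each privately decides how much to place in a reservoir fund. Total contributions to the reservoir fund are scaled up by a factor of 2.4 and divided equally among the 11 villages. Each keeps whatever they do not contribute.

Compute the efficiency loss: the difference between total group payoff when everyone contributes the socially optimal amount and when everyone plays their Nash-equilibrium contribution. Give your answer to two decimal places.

Each contributed unit returns 2.4/11 = 0.2182 to its contributor — below 1 — so contributing 0 is dominant for every player. At the Nash equilibrium everyone keeps their 34, and the group total is 11 × 34 = 374.
Each contributed unit returns 2.400 to the group as a whole (0.2182 to each of 11 players), which exceeds 1, so the social optimum is full contribution: group total = 2.400 × 374 = 897.60.
Efficiency loss = 897.60 − 374 = 523.60.

523.60 thousand dollars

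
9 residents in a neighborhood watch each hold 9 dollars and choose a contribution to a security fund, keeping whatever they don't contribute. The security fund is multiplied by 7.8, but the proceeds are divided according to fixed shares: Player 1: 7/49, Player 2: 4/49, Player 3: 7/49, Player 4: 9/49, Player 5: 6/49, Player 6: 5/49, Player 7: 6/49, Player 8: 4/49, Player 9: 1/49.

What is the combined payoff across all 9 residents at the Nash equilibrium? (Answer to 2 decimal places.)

264.60 dollars

Each unit j contributes comes back to j as 7.8 × (j's share), so j prefers to contribute only if that share exceeds 1/7.8 = 0.1282; otherwise keeping the unit dominates.
Player 1, Player 3 and Player 4 clear that bar, contributing 9 each; the remaining 6 contribute 0. Total contributed: 27.
The security fund pays out 7.8 × 27 = 210.60 in total (split across the unequal shares, but the aggregate is all that matters for the group sum).
The 6 free-riders keep 9 each, adding 54. Group total = 54 + 210.60 = 264.60.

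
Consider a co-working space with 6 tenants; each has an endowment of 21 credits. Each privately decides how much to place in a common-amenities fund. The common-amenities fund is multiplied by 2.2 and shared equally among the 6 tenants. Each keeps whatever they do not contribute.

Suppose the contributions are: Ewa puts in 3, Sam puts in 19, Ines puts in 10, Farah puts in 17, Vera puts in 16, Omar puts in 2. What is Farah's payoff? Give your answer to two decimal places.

28.57 credits

Total contributed: 3 + 19 + 10 + 17 + 16 + 2 = 67.
Each receives 2.2 × 67 / 6 = 24.57 from the common-amenities fund.
Farah keeps 21 − 17 = 4, so Farah's payoff is 4 + 24.57 = 28.57.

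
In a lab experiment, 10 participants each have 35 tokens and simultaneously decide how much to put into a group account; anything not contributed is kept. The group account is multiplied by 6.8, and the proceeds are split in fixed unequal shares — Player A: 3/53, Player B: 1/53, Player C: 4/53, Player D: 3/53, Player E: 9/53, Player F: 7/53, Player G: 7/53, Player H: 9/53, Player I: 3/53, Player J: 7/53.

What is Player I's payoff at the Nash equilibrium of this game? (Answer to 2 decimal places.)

61.94 tokens

For player j, contributing a unit is worthwhile iff 6.8 × (j's share) ≥ 1, i.e. iff j's share is at least 0.1471.
Player E and Player H are above the threshold, contributing 35 each; the remaining 8 contribute 0. Total contributed: 70.
Player I keeps 35 and receives 6.8 × 70 × 3/53 = 26.94 from the group account, for a payoff of 61.94.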